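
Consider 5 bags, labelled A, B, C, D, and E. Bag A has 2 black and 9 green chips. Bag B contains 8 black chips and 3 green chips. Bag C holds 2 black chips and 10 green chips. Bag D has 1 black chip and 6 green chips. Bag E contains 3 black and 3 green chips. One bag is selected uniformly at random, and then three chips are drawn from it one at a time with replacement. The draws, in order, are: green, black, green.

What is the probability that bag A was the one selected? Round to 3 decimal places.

0.233

Under each hypothesis, the probability of the observed sequence is: P(data | bag A) = (9/11)(2/11)(9/11) = 0.12171; P(data | bag B) = (3/11)(8/11)(3/11) = 0.054095; P(data | bag C) = (10/12)(2/12)(10/12) = 0.11574; P(data | bag D) = (6/7)(1/7)(6/7) = 0.10496; P(data | bag E) = (3/6)(3/6)(3/6) = 0.125.
Weighting by the prior gives 1/5 · 0.12171 = 0.024343, 1/5 · 0.054095 = 0.010819, 1/5 · 0.11574 = 0.023148, 1/5 · 0.10496 = 0.020991, 1/5 · 0.125 = 0.025; with total 0.1043.
Therefore the posterior P(bag A | data) = (0.024343) / (0.1043) = 0.23339.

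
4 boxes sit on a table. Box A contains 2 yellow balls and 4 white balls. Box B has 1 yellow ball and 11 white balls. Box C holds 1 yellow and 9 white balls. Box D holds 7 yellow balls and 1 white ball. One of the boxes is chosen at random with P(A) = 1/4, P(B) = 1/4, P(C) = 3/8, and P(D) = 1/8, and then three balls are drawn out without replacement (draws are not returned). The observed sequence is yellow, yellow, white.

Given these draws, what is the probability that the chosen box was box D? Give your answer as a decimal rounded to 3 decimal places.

0.484

The likelihood of the observed sequence under each hypothesis: P(data | box A) = (2/6)(1/5)(4/4) = 1/15; P(data | box B) = (1/12)(0/11) = 0; P(data | box C) = (1/10)(0/9) = 0; P(data | box D) = (7/8)(6/7)(1/6) = 1/8.
Weighting by the prior gives 1/4 · 1/15 = 1/60, 1/4 · 0 = 0, 3/8 · 0 = 0, 1/8 · 1/8 = 1/64; these sum to 31/960.
So P(box D | data) = (1/64) / (31/960) = 15/31.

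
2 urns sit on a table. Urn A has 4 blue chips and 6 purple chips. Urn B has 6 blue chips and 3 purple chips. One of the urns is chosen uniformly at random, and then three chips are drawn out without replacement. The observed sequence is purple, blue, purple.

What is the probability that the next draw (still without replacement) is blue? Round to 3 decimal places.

Under each hypothesis, the probability of the observed sequence is: P(data | urn A) = (6/10)(4/9)(5/8) = 1/6; P(data | urn B) = (3/9)(6/8)(2/7) = 1/14.
The prior-weighted likelihoods are 1/2 · 1/6 = 1/12, 1/2 · 1/14 = 1/28; these sum to 5/42.
Normalising, the posterior is P(urn A | data) = 7/10, P(urn B | data) = 3/10.
Averaging over the posterior, P(blue next | data) = (3/7)(7/10) + (5/6)(3/10) = 11/20.

0.550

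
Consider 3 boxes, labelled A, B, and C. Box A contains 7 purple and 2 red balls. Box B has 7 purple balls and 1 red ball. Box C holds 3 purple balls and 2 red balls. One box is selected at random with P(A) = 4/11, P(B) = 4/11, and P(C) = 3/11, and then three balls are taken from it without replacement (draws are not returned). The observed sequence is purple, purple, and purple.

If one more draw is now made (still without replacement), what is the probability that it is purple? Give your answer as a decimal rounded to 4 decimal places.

0.6965

Compute the likelihood of the observed sequence for each case: P(data | box A) = (7/9)(6/8)(5/7) = 5/12; P(data | box B) = (7/8)(6/7)(5/6) = 5/8; P(data | box C) = (3/5)(2/4)(1/3) = 1/10.
Multiplying each by its prior: 4/11 · 5/12 = 5/33, 4/11 · 5/8 = 5/22, 3/11 · 1/10 = 3/110; these sum to 67/165.
The posterior is then P(box A | data) = 25/67, P(box B | data) = 75/134, P(box C | data) = 9/134.
Averaging over the posterior, P(purple next | data) = (2/3)(25/67) + (4/5)(75/134) + (0)(9/134) = 140/201.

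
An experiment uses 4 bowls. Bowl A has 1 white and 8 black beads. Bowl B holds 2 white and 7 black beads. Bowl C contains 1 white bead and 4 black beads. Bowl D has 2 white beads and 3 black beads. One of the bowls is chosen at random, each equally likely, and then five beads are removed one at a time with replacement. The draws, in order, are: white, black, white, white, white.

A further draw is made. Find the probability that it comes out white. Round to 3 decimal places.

Under each hypothesis, the probability of the observed sequence is: P(data | bowl A) = (1/9)(8/9)(1/9)(1/9)(1/9) = 0.00013548; P(data | bowl B) = (2/9)(7/9)(2/9)(2/9)(2/9) = 0.0018967; P(data | bowl C) = (1/5)(4/5)(1/5)(1/5)(1/5) = 0.00128; P(data | bowl D) = (2/5)(3/5)(2/5)(2/5)(2/5) = 0.01536.
The prior-weighted likelihoods are 1/4 · 0.00013548 = 3.387e-05, 1/4 · 0.0018967 = 0.00047418, 1/4 · 0.00128 = 0.00032, 1/4 · 0.01536 = 0.00384; these sum to 0.0046681.
The posterior is then P(bowl A | data) = 0.0072557, P(bowl B | data) = 0.10158, P(bowl C | data) = 0.068551, P(bowl D | data) = 0.82261.
The predictive probability is P(white next | data) = (1/9)(0.0072557) + (2/9)(0.10158) + (1/5)(0.068551) + (2/5)(0.82261) = 0.36613.

0.366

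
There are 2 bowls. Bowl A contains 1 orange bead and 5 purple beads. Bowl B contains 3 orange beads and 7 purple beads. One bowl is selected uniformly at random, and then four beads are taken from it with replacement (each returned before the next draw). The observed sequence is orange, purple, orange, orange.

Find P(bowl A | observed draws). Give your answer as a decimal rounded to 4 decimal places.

The likelihood of the observed sequence under each hypothesis: P(data | bowl A) = (1/6)(5/6)(1/6)(1/6) = 0.003858; P(data | bowl B) = (3/10)(7/10)(3/10)(3/10) = 0.0189.
Weighting by the prior gives 1/2 · 0.003858 = 0.001929, 1/2 · 0.0189 = 0.00945; these sum to 0.011379.
Hence P(bowl A | data) = (0.001929) / (0.011379) = 0.16952.

0.1695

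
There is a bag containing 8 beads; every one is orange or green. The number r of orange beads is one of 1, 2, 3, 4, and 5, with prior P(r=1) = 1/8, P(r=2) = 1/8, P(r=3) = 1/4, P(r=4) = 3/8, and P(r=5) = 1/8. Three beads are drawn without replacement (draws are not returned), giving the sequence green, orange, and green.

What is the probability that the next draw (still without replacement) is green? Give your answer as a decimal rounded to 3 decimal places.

0.570

Under each hypothesis, the probability of the observed sequence is: P(data | r = 1) = (7/8)(1/7)(6/6) = 1/8; P(data | r = 2) = (6/8)(2/7)(5/6) = 5/28; P(data | r = 3) = (5/8)(3/7)(4/6) = 5/28; P(data | r = 4) = (4/8)(4/7)(3/6) = 1/7; P(data | r = 5) = (3/8)(5/7)(2/6) = 5/56.
Weighting by the prior gives 1/8 · 1/8 = 1/64, 1/8 · 5/28 = 5/224, 1/4 · 5/28 = 5/112, 3/8 · 1/7 = 3/56, 1/8 · 5/56 = 5/448; summing to 33/224.
Dividing through by the total gives posterior P(r = 1 | data) = 7/66, P(r = 2 | data) = 5/33, P(r = 3 | data) = 10/33, P(r = 4 | data) = 4/11, P(r = 5 | data) = 5/66.
Averaging over the posterior, P(green next | data) = (1)(7/66) + (4/5)(5/33) + (3/5)(10/33) + (2/5)(4/11) + (1/5)(5/66) = 94/165.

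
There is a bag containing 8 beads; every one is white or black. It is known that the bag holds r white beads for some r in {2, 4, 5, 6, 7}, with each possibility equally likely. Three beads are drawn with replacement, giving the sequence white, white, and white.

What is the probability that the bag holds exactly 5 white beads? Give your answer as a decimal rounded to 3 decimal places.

For each hypothesis, P(data | H) works out to: P(data | r = 2) = (2/8)(2/8)(2/8) = 0.015625; P(data | r = 4) = (4/8)(4/8)(4/8) = 0.125; P(data | r = 5) = (5/8)(5/8)(5/8) = 0.24414; P(data | r = 6) = (6/8)(6/8)(6/8) = 0.42188; P(data | r = 7) = (7/8)(7/8)(7/8) = 0.66992.
Multiplying each by its prior: 1/5 · 0.015625 = 0.003125, 1/5 · 0.125 = 0.025, 1/5 · 0.24414 = 0.048828, 1/5 · 0.42188 = 0.084375, 1/5 · 0.66992 = 0.13398; these sum to 0.29531.
Therefore the posterior P(r = 5 | data) = (0.048828) / (0.29531) = 0.16534.

0.165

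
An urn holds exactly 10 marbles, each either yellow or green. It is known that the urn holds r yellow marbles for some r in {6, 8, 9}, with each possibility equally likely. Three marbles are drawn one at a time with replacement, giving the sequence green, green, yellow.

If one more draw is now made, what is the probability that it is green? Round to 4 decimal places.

0.3336

The likelihood of the observed sequence under each hypothesis: P(data | r = 6) = (4/10)(4/10)(6/10) = 0.096; P(data | r = 8) = (2/10)(2/10)(8/10) = 0.032; P(data | r = 9) = (1/10)(1/10)(9/10) = 0.009.
Multiplying each by its prior: 1/3 · 0.096 = 0.032, 1/3 · 0.032 = 0.010667, 1/3 · 0.009 = 0.003; summing to 0.045667.
Dividing through by the total gives posterior P(r = 6 | data) = 0.70073, P(r = 8 | data) = 0.23358, P(r = 9 | data) = 0.065693.
The predictive probability is P(green next | data) = (2/5)(0.70073) + (1/5)(0.23358) + (1/10)(0.065693) = 0.33358.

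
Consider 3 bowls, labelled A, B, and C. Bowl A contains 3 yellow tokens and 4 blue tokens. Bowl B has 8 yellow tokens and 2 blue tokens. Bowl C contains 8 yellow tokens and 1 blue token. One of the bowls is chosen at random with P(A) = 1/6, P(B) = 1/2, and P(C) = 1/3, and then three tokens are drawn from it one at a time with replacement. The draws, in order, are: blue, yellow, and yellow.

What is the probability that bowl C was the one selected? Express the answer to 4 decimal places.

The likelihood of the observed sequence under each hypothesis: P(data | bowl A) = (4/7)(3/7)(3/7) = 0.10496; P(data | bowl B) = (2/10)(8/10)(8/10) = 0.128; P(data | bowl C) = (1/9)(8/9)(8/9) = 0.087791.
Multiplying each by its prior: 1/6 · 0.10496 = 0.017493, 1/2 · 0.128 = 0.064, 1/3 · 0.087791 = 0.029264; these sum to 0.11076.
Hence P(bowl C | data) = (0.029264) / (0.11076) = 0.26422.

0.2642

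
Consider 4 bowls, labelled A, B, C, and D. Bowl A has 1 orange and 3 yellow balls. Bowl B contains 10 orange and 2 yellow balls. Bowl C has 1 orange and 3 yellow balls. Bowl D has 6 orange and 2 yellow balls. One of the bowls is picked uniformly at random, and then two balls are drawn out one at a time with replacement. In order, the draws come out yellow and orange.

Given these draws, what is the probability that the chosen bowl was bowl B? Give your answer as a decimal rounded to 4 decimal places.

0.1980

For each hypothesis, P(data | H) works out to: P(data | bowl A) = (3/4)(1/4) = 3/16; P(data | bowl B) = (2/12)(10/12) = 5/36; P(data | bowl C) = (3/4)(1/4) = 3/16; P(data | bowl D) = (2/8)(6/8) = 3/16.
Weighting by the prior gives 1/4 · 3/16 = 3/64, 1/4 · 5/36 = 5/144, 1/4 · 3/16 = 3/64, 1/4 · 3/16 = 3/64; summing to 101/576.
By Bayes' rule, P(bowl B | data) = (5/144) / (101/576) = 20/101.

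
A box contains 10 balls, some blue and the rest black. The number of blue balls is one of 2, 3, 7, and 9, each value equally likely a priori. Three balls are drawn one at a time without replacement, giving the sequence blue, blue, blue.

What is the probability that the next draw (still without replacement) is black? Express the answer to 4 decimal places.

Under each hypothesis, the probability of the observed sequence is: P(data | r = 2) = (2/10)(1/9)(0/8) = 0; P(data | r = 3) = (3/10)(2/9)(1/8) = 1/120; P(data | r = 7) = (7/10)(6/9)(5/8) = 7/24; P(data | r = 9) = (9/10)(8/9)(7/8) = 7/10.
The prior-weighted likelihoods are 1/4 · 0 = 0, 1/4 · 1/120 = 1/480, 1/4 · 7/24 = 7/96, 1/4 · 7/10 = 7/40; summing to 1/4.
Normalising, the posterior is P(r = 2 | data) = 0, P(r = 3 | data) = 1/120, P(r = 7 | data) = 7/24, P(r = 9 | data) = 7/10.
So P(black next | data) = Σ P(black next | H) P(H | data) = (1)(1/120) + (3/7)(7/24) + (1/7)(7/10) = 7/30.

0.2333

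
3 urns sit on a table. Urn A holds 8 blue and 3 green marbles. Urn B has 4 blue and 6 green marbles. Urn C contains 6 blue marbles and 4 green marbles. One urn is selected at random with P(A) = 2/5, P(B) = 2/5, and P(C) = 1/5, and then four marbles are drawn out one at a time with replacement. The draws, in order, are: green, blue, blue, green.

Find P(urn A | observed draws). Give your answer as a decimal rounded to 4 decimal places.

0.3129

The likelihood of the observed sequence under each hypothesis: P(data | urn A) = (3/11)(8/11)(8/11)(3/11) = 0.039342; P(data | urn B) = (6/10)(4/10)(4/10)(6/10) = 0.0576; P(data | urn C) = (4/10)(6/10)(6/10)(4/10) = 0.0576.
Multiplying each by its prior: 2/5 · 0.039342 = 0.015737, 2/5 · 0.0576 = 0.02304, 1/5 · 0.0576 = 0.01152; with total 0.050297.
So P(urn A | data) = (0.015737) / (0.050297) = 0.31288.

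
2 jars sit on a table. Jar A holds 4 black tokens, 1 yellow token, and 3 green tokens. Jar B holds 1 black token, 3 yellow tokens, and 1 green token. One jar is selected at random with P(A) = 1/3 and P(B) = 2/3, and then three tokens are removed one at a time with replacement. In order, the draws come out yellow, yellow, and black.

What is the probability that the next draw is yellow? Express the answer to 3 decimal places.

0.576

For each hypothesis, P(data | H) works out to: P(data | jar A) = (1/8)(1/8)(4/8) = 0.0078125; P(data | jar B) = (3/5)(3/5)(1/5) = 0.072.
The prior-weighted likelihoods are 1/3 · 0.0078125 = 0.0026042, 2/3 · 0.072 = 0.048; with total 0.050604.
Dividing through by the total gives posterior P(jar A | data) = 0.051462, P(jar B | data) = 0.94854.
So P(yellow next | data) = Σ P(yellow next | H) P(H | data) = (1/8)(0.051462) + (3/5)(0.94854) = 0.57556.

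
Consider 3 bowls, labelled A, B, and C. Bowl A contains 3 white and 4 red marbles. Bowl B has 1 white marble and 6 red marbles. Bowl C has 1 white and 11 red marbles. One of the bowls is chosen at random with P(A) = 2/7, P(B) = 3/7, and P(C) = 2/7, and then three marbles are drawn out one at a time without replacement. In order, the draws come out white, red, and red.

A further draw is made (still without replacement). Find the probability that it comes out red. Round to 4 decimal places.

0.8173

The likelihood of the observed sequence under each hypothesis: P(data | bowl A) = (3/7)(4/6)(3/5) = 0.17143; P(data | bowl B) = (1/7)(6/6)(5/5) = 0.14286; P(data | bowl C) = (1/12)(11/11)(10/10) = 0.083333.
The prior-weighted likelihoods are 2/7 · 0.17143 = 0.04898, 3/7 · 0.14286 = 0.061224, 2/7 · 0.083333 = 0.02381; with total 0.13401.
The posterior is then P(bowl A | data) = 0.36548, P(bowl B | data) = 0.45685, P(bowl C | data) = 0.17766.
Averaging over the posterior, P(red next | data) = (1/2)(0.36548) + (1)(0.45685) + (1)(0.17766) = 0.81726.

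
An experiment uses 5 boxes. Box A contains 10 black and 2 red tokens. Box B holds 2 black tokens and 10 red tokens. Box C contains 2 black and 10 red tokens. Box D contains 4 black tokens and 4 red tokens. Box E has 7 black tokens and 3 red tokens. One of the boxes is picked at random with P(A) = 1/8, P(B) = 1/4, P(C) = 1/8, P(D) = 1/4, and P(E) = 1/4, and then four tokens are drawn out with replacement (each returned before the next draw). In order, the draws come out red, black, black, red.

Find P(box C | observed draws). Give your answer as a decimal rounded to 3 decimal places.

0.066

Compute the likelihood of the observed sequence for each case: P(data | box A) = (2/12)(10/12)(10/12)(2/12) = 0.01929; P(data | box B) = (10/12)(2/12)(2/12)(10/12) = 0.01929; P(data | box C) = (10/12)(2/12)(2/12)(10/12) = 0.01929; P(data | box D) = (4/8)(4/8)(4/8)(4/8) = 0.0625; P(data | box E) = (3/10)(7/10)(7/10)(3/10) = 0.0441.
Weighting by the prior gives 1/8 · 0.01929 = 0.0024113, 1/4 · 0.01929 = 0.0048225, 1/8 · 0.01929 = 0.0024113, 1/4 · 0.0625 = 0.015625, 1/4 · 0.0441 = 0.011025; these sum to 0.036295.
Therefore the posterior P(box C | data) = (0.0024113) / (0.036295) = 0.066435.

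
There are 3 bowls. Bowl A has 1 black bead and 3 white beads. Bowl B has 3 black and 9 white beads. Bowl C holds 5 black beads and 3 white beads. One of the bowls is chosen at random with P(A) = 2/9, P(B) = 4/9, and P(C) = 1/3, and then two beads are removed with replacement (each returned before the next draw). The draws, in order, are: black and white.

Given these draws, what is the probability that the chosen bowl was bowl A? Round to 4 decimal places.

0.2051

Compute the likelihood of the observed sequence for each case: P(data | bowl A) = (1/4)(3/4) = 3/16; P(data | bowl B) = (3/12)(9/12) = 3/16; P(data | bowl C) = (5/8)(3/8) = 15/64.
The prior-weighted likelihoods are 2/9 · 3/16 = 1/24, 4/9 · 3/16 = 1/12, 1/3 · 15/64 = 5/64; these sum to 13/64.
By Bayes' rule, P(bowl A | data) = (1/24) / (13/64) = 8/39.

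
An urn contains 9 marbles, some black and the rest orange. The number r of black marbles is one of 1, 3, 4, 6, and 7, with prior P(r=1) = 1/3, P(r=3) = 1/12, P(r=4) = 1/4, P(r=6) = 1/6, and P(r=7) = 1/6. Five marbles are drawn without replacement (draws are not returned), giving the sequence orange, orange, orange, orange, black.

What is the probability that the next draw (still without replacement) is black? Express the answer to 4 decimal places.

0.1753

For each hypothesis, P(data | H) works out to: P(data | r = 1) = (8/9)(7/8)(6/7)(5/6)(1/5) = 1/9; P(data | r = 3) = (6/9)(5/8)(4/7)(3/6)(3/5) = 1/14; P(data | r = 4) = (5/9)(4/8)(3/7)(2/6)(4/5) = 2/63; P(data | r = 6) = (3/9)(2/8)(1/7)(0/6) = 0; P(data | r = 7) = (2/9)(1/8)(0/7) = 0.
Multiplying each by its prior: 1/3 · 1/9 = 1/27, 1/12 · 1/14 = 1/168, 1/4 · 2/63 = 1/126, 1/6 · 0 = 0, 1/6 · 0 = 0; these sum to 11/216.
Dividing through by the total gives posterior P(r = 1 | data) = 8/11, P(r = 3 | data) = 9/77, P(r = 4 | data) = 12/77, P(r = 6 | data) = 0, P(r = 7 | data) = 0.
So P(black next | data) = Σ P(black next | H) P(H | data) = (0)(8/11) + (1/2)(9/77) + (3/4)(12/77) = 27/154.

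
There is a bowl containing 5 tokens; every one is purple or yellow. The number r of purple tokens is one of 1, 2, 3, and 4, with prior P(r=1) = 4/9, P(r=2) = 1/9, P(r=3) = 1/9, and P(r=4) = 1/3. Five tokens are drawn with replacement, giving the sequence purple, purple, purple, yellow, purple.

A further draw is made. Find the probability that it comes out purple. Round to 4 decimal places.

0.7384

Compute the likelihood of the observed sequence for each case: P(data | r = 1) = (1/5)(1/5)(1/5)(4/5)(1/5) = 0.00128; P(data | r = 2) = (2/5)(2/5)(2/5)(3/5)(2/5) = 0.01536; P(data | r = 3) = (3/5)(3/5)(3/5)(2/5)(3/5) = 0.05184; P(data | r = 4) = (4/5)(4/5)(4/5)(1/5)(4/5) = 0.08192.
The prior-weighted likelihoods are 4/9 · 0.00128 = 0.00056889, 1/9 · 0.01536 = 0.0017067, 1/9 · 0.05184 = 0.00576, 1/3 · 0.08192 = 0.027307; with total 0.035342.
The posterior is then P(r = 1 | data) = 0.016097, P(r = 2 | data) = 0.04829, P(r = 3 | data) = 0.16298, P(r = 4 | data) = 0.77264.
So P(purple next | data) = Σ P(purple next | H) P(H | data) = (1/5)(0.016097) + (2/5)(0.04829) + (3/5)(0.16298) + (4/5)(0.77264) = 0.73843.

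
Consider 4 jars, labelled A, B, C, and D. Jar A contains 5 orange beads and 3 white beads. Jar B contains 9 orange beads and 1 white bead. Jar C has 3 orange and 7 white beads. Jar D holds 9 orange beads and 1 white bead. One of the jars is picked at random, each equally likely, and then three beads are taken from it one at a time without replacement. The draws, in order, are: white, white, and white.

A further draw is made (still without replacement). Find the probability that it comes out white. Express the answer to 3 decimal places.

0.538

Under each hypothesis, the probability of the observed sequence is: P(data | jar A) = (3/8)(2/7)(1/6) = 1/56; P(data | jar B) = (1/10)(0/9) = 0; P(data | jar C) = (7/10)(6/9)(5/8) = 7/24; P(data | jar D) = (1/10)(0/9) = 0.
The prior-weighted likelihoods are 1/4 · 1/56 = 1/224, 1/4 · 0 = 0, 1/4 · 7/24 = 7/96, 1/4 · 0 = 0; summing to 13/168.
Dividing through by the total gives posterior P(jar A | data) = 3/52, P(jar B | data) = 0, P(jar C | data) = 49/52, P(jar D | data) = 0.
So P(white next | data) = Σ P(white next | H) P(H | data) = (0)(3/52) + (4/7)(49/52) = 7/13.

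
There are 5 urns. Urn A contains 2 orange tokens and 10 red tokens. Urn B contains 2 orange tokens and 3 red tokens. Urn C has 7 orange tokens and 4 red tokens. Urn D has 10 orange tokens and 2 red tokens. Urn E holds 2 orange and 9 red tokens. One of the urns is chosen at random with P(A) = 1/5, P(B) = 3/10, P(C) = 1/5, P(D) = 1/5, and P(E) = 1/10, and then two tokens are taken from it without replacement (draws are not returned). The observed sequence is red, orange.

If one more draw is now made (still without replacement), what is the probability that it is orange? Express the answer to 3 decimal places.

0.441

The likelihood of the observed sequence under each hypothesis: P(data | urn A) = (10/12)(2/11) = 0.15152; P(data | urn B) = (3/5)(2/4) = 0.3; P(data | urn C) = (4/11)(7/10) = 0.25455; P(data | urn D) = (2/12)(10/11) = 0.15152; P(data | urn E) = (9/11)(2/10) = 0.16364.
The prior-weighted likelihoods are 1/5 · 0.15152 = 0.030303, 3/10 · 0.3 = 0.09, 1/5 · 0.25455 = 0.050909, 1/5 · 0.15152 = 0.030303, 1/10 · 0.16364 = 0.016364; summing to 0.21788.
The posterior is then P(urn A | data) = 0.13908, P(urn B | data) = 0.41307, P(urn C | data) = 0.23366, P(urn D | data) = 0.13908, P(urn E | data) = 0.075104.
So P(orange next | data) = Σ P(orange next | H) P(H | data) = (1/10)(0.13908) + (1/3)(0.41307) + (2/3)(0.23366) + (9/10)(0.13908) + (1/9)(0.075104) = 0.44089.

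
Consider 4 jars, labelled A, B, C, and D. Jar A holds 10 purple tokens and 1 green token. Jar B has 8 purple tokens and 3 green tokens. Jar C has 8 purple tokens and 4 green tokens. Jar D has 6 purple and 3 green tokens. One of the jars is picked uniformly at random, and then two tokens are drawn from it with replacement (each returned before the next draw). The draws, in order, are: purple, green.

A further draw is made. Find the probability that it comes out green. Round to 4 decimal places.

0.2891

Compute the likelihood of the observed sequence for each case: P(data | jar A) = (10/11)(1/11) = 0.082645; P(data | jar B) = (8/11)(3/11) = 0.19835; P(data | jar C) = (8/12)(4/12) = 0.22222; P(data | jar D) = (6/9)(3/9) = 0.22222.
The prior-weighted likelihoods are 1/4 · 0.082645 = 0.020661, 1/4 · 0.19835 = 0.049587, 1/4 · 0.22222 = 0.055556, 1/4 · 0.22222 = 0.055556; these sum to 0.18136.
Dividing through by the total gives posterior P(jar A | data) = 0.11392, P(jar B | data) = 0.27342, P(jar C | data) = 0.30633, P(jar D | data) = 0.30633.
Averaging over the posterior, P(green next | data) = (1/11)(0.11392) + (3/11)(0.27342) + (1/3)(0.30633) + (1/3)(0.30633) = 0.28914.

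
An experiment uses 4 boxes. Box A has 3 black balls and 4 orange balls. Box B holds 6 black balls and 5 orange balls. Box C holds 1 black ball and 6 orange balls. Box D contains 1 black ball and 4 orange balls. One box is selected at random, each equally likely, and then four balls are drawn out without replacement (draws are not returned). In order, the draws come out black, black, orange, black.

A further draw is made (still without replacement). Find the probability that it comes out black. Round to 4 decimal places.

Under each hypothesis, the probability of the observed sequence is: P(data | box A) = (3/7)(2/6)(4/5)(1/4) = 0.028571; P(data | box B) = (6/11)(5/10)(5/9)(4/8) = 0.075758; P(data | box C) = (1/7)(0/6) = 0; P(data | box D) = (1/5)(0/4) = 0.
Weighting by the prior gives 1/4 · 0.028571 = 0.0071429, 1/4 · 0.075758 = 0.018939, 1/4 · 0 = 0, 1/4 · 0 = 0; with total 0.026082.
Dividing through by the total gives posterior P(box A | data) = 0.27386, P(box B | data) = 0.72614, P(box C | data) = 0, P(box D | data) = 0.
So P(black next | data) = Σ P(black next | H) P(H | data) = (0)(0.27386) + (3/7)(0.72614) = 0.3112.

0.3112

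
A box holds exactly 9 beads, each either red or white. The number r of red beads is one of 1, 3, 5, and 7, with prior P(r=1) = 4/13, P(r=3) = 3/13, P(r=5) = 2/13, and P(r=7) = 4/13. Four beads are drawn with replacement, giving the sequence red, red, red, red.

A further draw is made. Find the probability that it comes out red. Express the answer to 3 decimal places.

0.743

Under each hypothesis, the probability of the observed sequence is: P(data | r = 1) = (1/9)(1/9)(1/9)(1/9) = 0.00015242; P(data | r = 3) = (3/9)(3/9)(3/9)(3/9) = 0.012346; P(data | r = 5) = (5/9)(5/9)(5/9)(5/9) = 0.09526; P(data | r = 7) = (7/9)(7/9)(7/9)(7/9) = 0.36595.
Weighting by the prior gives 4/13 · 0.00015242 = 4.6897e-05, 3/13 · 0.012346 = 0.002849, 2/13 · 0.09526 = 0.014655, 4/13 · 0.36595 = 0.1126; these sum to 0.13015.
The posterior is then P(r = 1 | data) = 0.00036033, P(r = 3 | data) = 0.02189, P(r = 5 | data) = 0.1126, P(r = 7 | data) = 0.86515.
Averaging over the posterior, P(red next | data) = (1/9)(0.00036033) + (1/3)(0.02189) + (5/9)(0.1126) + (7/9)(0.86515) = 0.74279.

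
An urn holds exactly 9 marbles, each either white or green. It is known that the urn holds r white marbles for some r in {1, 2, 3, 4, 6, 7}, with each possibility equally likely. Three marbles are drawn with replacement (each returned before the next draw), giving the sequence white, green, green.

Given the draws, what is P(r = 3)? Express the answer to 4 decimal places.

Under each hypothesis, the probability of the observed sequence is: P(data | r = 1) = (1/9)(8/9)(8/9) = 0.087791; P(data | r = 2) = (2/9)(7/9)(7/9) = 0.13443; P(data | r = 3) = (3/9)(6/9)(6/9) = 0.14815; P(data | r = 4) = (4/9)(5/9)(5/9) = 0.13717; P(data | r = 6) = (6/9)(3/9)(3/9) = 0.074074; P(data | r = 7) = (7/9)(2/9)(2/9) = 0.038409.
Multiplying each by its prior: 1/6 · 0.087791 = 0.014632, 1/6 · 0.13443 = 0.022405, 1/6 · 0.14815 = 0.024691, 1/6 · 0.13717 = 0.022862, 1/6 · 0.074074 = 0.012346, 1/6 · 0.038409 = 0.0064015; these sum to 0.10334.
By Bayes' rule, P(r = 3 | data) = (0.024691) / (0.10334) = 0.23894.

0.2389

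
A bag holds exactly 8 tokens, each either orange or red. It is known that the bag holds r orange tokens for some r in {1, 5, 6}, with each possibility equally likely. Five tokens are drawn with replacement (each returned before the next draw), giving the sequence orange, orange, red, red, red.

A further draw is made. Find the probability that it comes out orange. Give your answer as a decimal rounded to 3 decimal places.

0.521

For each hypothesis, P(data | H) works out to: P(data | r = 1) = (1/8)(1/8)(7/8)(7/8)(7/8) = 0.010468; P(data | r = 5) = (5/8)(5/8)(3/8)(3/8)(3/8) = 0.020599; P(data | r = 6) = (6/8)(6/8)(2/8)(2/8)(2/8) = 0.0087891.
The prior-weighted likelihoods are 1/3 · 0.010468 = 0.0034892, 1/3 · 0.020599 = 0.0068665, 1/3 · 0.0087891 = 0.0029297; with total 0.013285.
Normalising, the posterior is P(r = 1 | data) = 0.26263, P(r = 5 | data) = 0.51685, P(r = 6 | data) = 0.22052.
Averaging over the posterior, P(orange next | data) = (1/8)(0.26263) + (5/8)(0.51685) + (3/4)(0.22052) = 0.52125.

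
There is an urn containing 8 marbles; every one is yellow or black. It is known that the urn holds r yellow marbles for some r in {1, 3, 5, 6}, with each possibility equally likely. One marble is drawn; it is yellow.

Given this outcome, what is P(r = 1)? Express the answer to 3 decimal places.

0.067

Under each hypothesis, the probability of this draw is: P(data | r = 1) = (1/8) = 1/8; P(data | r = 3) = (3/8) = 3/8; P(data | r = 5) = (5/8) = 5/8; P(data | r = 6) = (6/8) = 3/4.
Weighting by the prior gives 1/4 · 1/8 = 1/32, 1/4 · 3/8 = 3/32, 1/4 · 5/8 = 5/32, 1/4 · 3/4 = 3/16; these sum to 15/32.
Hence P(r = 1 | data) = (1/32) / (15/32) = 1/15.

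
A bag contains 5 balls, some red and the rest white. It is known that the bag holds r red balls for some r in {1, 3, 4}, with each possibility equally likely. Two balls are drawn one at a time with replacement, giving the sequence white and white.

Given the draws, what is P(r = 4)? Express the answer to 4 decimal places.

Compute the likelihood of the observed sequence for each case: P(data | r = 1) = (4/5)(4/5) = 16/25; P(data | r = 3) = (2/5)(2/5) = 4/25; P(data | r = 4) = (1/5)(1/5) = 1/25.
Multiplying each by its prior: 1/3 · 16/25 = 16/75, 1/3 · 4/25 = 4/75, 1/3 · 1/25 = 1/75; with total 7/25.
Hence P(r = 4 | data) = (1/75) / (7/25) = 1/21.

0.0476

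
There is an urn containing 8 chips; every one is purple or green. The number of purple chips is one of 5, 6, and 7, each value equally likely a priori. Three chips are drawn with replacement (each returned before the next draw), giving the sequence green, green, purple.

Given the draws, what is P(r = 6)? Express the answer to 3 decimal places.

Under each hypothesis, the probability of the observed sequence is: P(data | r = 5) = (3/8)(3/8)(5/8) = 0.087891; P(data | r = 6) = (2/8)(2/8)(6/8) = 0.046875; P(data | r = 7) = (1/8)(1/8)(7/8) = 0.013672.
Weighting by the prior gives 1/3 · 0.087891 = 0.029297, 1/3 · 0.046875 = 0.015625, 1/3 · 0.013672 = 0.0045573; summing to 0.049479.
Therefore the posterior P(r = 6 | data) = (0.015625) / (0.049479) = 0.31579.

0.316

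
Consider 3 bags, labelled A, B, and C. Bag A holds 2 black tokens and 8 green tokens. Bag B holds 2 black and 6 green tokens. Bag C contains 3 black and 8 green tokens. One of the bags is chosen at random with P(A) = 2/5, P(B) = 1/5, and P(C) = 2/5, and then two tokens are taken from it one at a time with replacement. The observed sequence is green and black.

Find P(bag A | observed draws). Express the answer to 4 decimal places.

0.3539

Compute the likelihood of the observed sequence for each case: P(data | bag A) = (8/10)(2/10) = 0.16; P(data | bag B) = (6/8)(2/8) = 0.1875; P(data | bag C) = (8/11)(3/11) = 0.19835.
The prior-weighted likelihoods are 2/5 · 0.16 = 0.064, 1/5 · 0.1875 = 0.0375, 2/5 · 0.19835 = 0.079339; these sum to 0.18084.
Therefore the posterior P(bag A | data) = (0.064) / (0.18084) = 0.35391.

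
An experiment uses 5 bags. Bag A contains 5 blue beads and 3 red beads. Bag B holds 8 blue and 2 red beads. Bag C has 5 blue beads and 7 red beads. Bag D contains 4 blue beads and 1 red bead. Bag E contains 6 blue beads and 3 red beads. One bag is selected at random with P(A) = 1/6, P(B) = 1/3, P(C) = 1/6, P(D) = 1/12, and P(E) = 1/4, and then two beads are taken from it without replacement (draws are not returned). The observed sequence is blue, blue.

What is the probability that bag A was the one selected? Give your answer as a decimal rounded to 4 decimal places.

For each hypothesis, P(data | H) works out to: P(data | bag A) = (5/8)(4/7) = 0.35714; P(data | bag B) = (8/10)(7/9) = 0.62222; P(data | bag C) = (5/12)(4/11) = 0.15152; P(data | bag D) = (4/5)(3/4) = 0.6; P(data | bag E) = (6/9)(5/8) = 0.41667.
Weighting by the prior gives 1/6 · 0.35714 = 0.059524, 1/3 · 0.62222 = 0.20741, 1/6 · 0.15152 = 0.025253, 1/12 · 0.6 = 0.05, 1/4 · 0.41667 = 0.10417; with total 0.44635.
By Bayes' rule, P(bag A | data) = (0.059524) / (0.44635) = 0.13336.

0.1334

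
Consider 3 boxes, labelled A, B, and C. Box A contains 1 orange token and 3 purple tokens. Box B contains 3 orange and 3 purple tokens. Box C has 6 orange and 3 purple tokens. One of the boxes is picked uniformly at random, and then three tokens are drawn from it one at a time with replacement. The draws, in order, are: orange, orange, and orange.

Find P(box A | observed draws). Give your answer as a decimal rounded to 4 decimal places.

0.0358

Compute the likelihood of the observed sequence for each case: P(data | box A) = (1/4)(1/4)(1/4) = 0.015625; P(data | box B) = (3/6)(3/6)(3/6) = 0.125; P(data | box C) = (6/9)(6/9)(6/9) = 0.2963.
Multiplying each by its prior: 1/3 · 0.015625 = 0.0052083, 1/3 · 0.125 = 0.041667, 1/3 · 0.2963 = 0.098765; summing to 0.14564.
So P(box A | data) = (0.0052083) / (0.14564) = 0.035762.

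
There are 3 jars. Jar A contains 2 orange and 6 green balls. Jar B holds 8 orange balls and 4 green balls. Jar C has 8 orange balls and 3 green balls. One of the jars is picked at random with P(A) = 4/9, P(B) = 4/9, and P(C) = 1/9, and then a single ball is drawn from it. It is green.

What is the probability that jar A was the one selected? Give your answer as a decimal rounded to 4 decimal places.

0.6513

The likelihood of this draw under each hypothesis: P(data | jar A) = (6/8) = 3/4; P(data | jar B) = (4/12) = 1/3; P(data | jar C) = (3/11) = 3/11.
Multiplying each by its prior: 4/9 · 3/4 = 1/3, 4/9 · 1/3 = 4/27, 1/9 · 3/11 = 1/33; summing to 152/297.
Therefore the posterior P(jar A | data) = (1/3) / (152/297) = 99/152.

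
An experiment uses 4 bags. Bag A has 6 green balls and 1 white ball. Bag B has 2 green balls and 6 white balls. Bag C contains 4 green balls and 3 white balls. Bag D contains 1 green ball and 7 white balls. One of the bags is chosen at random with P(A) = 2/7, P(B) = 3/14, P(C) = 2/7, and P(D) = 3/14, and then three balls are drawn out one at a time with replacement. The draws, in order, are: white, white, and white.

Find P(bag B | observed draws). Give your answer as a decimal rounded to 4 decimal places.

0.3514

Compute the likelihood of the observed sequence for each case: P(data | bag A) = (1/7)(1/7)(1/7) = 0.0029155; P(data | bag B) = (6/8)(6/8)(6/8) = 0.42188; P(data | bag C) = (3/7)(3/7)(3/7) = 0.078717; P(data | bag D) = (7/8)(7/8)(7/8) = 0.66992.
The prior-weighted likelihoods are 2/7 · 0.0029155 = 0.00083299, 3/14 · 0.42188 = 0.090402, 2/7 · 0.078717 = 0.022491, 3/14 · 0.66992 = 0.14355; with total 0.25728.
Therefore the posterior P(bag B | data) = (0.090402) / (0.25728) = 0.35137.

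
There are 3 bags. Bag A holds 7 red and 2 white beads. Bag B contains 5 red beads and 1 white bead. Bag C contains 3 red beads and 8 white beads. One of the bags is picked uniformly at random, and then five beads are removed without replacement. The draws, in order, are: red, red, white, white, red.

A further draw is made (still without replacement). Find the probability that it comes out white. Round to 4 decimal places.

Under each hypothesis, the probability of the observed sequence is: P(data | bag A) = (7/9)(6/8)(2/7)(1/6)(5/5) = 0.027778; P(data | bag B) = (5/6)(4/5)(1/4)(0/3) = 0; P(data | bag C) = (3/11)(2/10)(8/9)(7/8)(1/7) = 0.0060606.
Multiplying each by its prior: 1/3 · 0.027778 = 0.0092593, 1/3 · 0 = 0, 1/3 · 0.0060606 = 0.0020202; with total 0.011279.
Dividing through by the total gives posterior P(bag A | data) = 0.8209, P(bag B | data) = 0, P(bag C | data) = 0.1791.
The predictive probability is P(white next | data) = (0)(0.8209) + (1)(0.1791) = 0.1791.

0.1791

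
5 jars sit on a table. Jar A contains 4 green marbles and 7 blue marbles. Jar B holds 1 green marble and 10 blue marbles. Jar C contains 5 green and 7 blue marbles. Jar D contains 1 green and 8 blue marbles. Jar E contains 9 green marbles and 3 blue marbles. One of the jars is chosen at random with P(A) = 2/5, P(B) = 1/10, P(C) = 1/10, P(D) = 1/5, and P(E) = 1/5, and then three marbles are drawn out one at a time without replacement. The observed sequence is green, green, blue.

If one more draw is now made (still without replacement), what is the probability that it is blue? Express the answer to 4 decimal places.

Compute the likelihood of the observed sequence for each case: P(data | jar A) = (4/11)(3/10)(7/9) = 14/165; P(data | jar B) = (1/11)(0/10) = 0; P(data | jar C) = (5/12)(4/11)(7/10) = 7/66; P(data | jar D) = (1/9)(0/8) = 0; P(data | jar E) = (9/12)(8/11)(3/10) = 9/55.
Weighting by the prior gives 2/5 · 14/165 = 28/825, 1/10 · 0 = 0, 1/10 · 7/66 = 7/660, 1/5 · 0 = 0, 1/5 · 9/55 = 9/275; these sum to 17/220.
The posterior is then P(jar A | data) = 112/255, P(jar B | data) = 0, P(jar C | data) = 7/51, P(jar D | data) = 0, P(jar E | data) = 36/85.
The predictive probability is P(blue next | data) = (3/4)(112/255) + (2/3)(7/51) + (2/9)(36/85) = 394/765.

0.5150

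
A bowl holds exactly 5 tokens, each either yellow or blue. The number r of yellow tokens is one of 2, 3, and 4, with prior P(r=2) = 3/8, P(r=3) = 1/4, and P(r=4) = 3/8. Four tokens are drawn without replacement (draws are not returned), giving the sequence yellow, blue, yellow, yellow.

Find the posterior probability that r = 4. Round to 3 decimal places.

0.750

The likelihood of the observed sequence under each hypothesis: P(data | r = 2) = (2/5)(3/4)(1/3)(0/2) = 0; P(data | r = 3) = (3/5)(2/4)(2/3)(1/2) = 1/10; P(data | r = 4) = (4/5)(1/4)(3/3)(2/2) = 1/5.
Multiplying each by its prior: 3/8 · 0 = 0, 1/4 · 1/10 = 1/40, 3/8 · 1/5 = 3/40; these sum to 1/10.
Hence P(r = 4 | data) = (3/40) / (1/10) = 3/4.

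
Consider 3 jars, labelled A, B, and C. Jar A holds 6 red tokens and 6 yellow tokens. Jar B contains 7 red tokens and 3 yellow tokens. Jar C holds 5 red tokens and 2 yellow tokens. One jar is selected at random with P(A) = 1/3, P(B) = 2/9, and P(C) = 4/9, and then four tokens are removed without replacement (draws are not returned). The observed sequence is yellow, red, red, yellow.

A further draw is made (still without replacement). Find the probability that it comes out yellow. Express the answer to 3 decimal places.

Under each hypothesis, the probability of the observed sequence is: P(data | jar A) = (6/12)(6/11)(5/10)(5/9) = 0.075758; P(data | jar B) = (3/10)(7/9)(6/8)(2/7) = 0.05; P(data | jar C) = (2/7)(5/6)(4/5)(1/4) = 0.047619.
Multiplying each by its prior: 1/3 · 0.075758 = 0.025253, 2/9 · 0.05 = 0.011111, 4/9 · 0.047619 = 0.021164; these sum to 0.057528.
Normalising, the posterior is P(jar A | data) = 0.43896, P(jar B | data) = 0.19314, P(jar C | data) = 0.36789.
The predictive probability is P(yellow next | data) = (1/2)(0.43896) + (1/6)(0.19314) + (0)(0.36789) = 0.25167.

0.252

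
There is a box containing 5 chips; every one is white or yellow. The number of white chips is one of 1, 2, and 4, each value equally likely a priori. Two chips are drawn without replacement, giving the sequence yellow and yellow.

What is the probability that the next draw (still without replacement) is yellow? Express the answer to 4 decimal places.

For each hypothesis, P(data | H) works out to: P(data | r = 1) = (4/5)(3/4) = 3/5; P(data | r = 2) = (3/5)(2/4) = 3/10; P(data | r = 4) = (1/5)(0/4) = 0.
Multiplying each by its prior: 1/3 · 3/5 = 1/5, 1/3 · 3/10 = 1/10, 1/3 · 0 = 0; these sum to 3/10.
Normalising, the posterior is P(r = 1 | data) = 2/3, P(r = 2 | data) = 1/3, P(r = 4 | data) = 0.
So P(yellow next | data) = Σ P(yellow next | H) P(H | data) = (2/3)(2/3) + (1/3)(1/3) = 5/9.

0.5556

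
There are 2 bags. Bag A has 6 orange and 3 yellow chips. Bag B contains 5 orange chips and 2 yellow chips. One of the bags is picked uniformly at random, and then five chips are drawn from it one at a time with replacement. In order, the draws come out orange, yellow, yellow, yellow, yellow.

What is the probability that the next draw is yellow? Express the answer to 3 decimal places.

0.316

Compute the likelihood of the observed sequence for each case: P(data | bag A) = (6/9)(3/9)(3/9)(3/9)(3/9) = 0.0082305; P(data | bag B) = (5/7)(2/7)(2/7)(2/7)(2/7) = 0.0047599.
The prior-weighted likelihoods are 1/2 · 0.0082305 = 0.0041152, 1/2 · 0.0047599 = 0.00238; summing to 0.0064952.
Normalising, the posterior is P(bag A | data) = 0.63358, P(bag B | data) = 0.36642.
So P(yellow next | data) = Σ P(yellow next | H) P(H | data) = (1/3)(0.63358) + (2/7)(0.36642) = 0.31588.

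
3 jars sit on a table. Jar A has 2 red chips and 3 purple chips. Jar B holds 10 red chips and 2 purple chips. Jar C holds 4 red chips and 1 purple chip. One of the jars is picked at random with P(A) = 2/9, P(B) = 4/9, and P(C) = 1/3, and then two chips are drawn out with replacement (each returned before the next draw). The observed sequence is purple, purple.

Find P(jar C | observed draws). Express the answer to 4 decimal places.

0.1262

The likelihood of the observed sequence under each hypothesis: P(data | jar A) = (3/5)(3/5) = 0.36; P(data | jar B) = (2/12)(2/12) = 0.027778; P(data | jar C) = (1/5)(1/5) = 0.04.
The prior-weighted likelihoods are 2/9 · 0.36 = 0.08, 4/9 · 0.027778 = 0.012346, 1/3 · 0.04 = 0.013333; with total 0.10568.
So P(jar C | data) = (0.013333) / (0.10568) = 0.12617.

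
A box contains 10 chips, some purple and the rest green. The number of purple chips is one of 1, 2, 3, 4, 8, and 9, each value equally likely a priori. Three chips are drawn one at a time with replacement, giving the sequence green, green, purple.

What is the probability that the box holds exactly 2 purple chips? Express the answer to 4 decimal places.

0.2366

Under each hypothesis, the probability of the observed sequence is: P(data | r = 1) = (9/10)(9/10)(1/10) = 0.081; P(data | r = 2) = (8/10)(8/10)(2/10) = 0.128; P(data | r = 3) = (7/10)(7/10)(3/10) = 0.147; P(data | r = 4) = (6/10)(6/10)(4/10) = 0.144; P(data | r = 8) = (2/10)(2/10)(8/10) = 0.032; P(data | r = 9) = (1/10)(1/10)(9/10) = 0.009.
Multiplying each by its prior: 1/6 · 0.081 = 0.0135, 1/6 · 0.128 = 0.021333, 1/6 · 0.147 = 0.0245, 1/6 · 0.144 = 0.024, 1/6 · 0.032 = 0.0053333, 1/6 · 0.009 = 0.0015; summing to 0.090167.
So P(r = 2 | data) = (0.021333) / (0.090167) = 0.2366.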